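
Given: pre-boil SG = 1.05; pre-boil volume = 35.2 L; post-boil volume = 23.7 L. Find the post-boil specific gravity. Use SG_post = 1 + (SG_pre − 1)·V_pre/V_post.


pts_pre = (1.05 − 1)·1000 = 50.0000
pts_post = 50.0000·35.2/23.7 = 74.2616
SG_post = 1 + 74.2616/1000

1.0743


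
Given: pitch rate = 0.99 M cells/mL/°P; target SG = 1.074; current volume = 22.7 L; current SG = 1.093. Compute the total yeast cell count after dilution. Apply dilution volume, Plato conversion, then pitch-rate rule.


V_w = V·((SG_c−1)/(SG_t−1)−1);  °P = 259 − 259/SG_t;  cells = rate·(V+V_w)·°P
V_w = 22.7·((1.093−1)/(1.074−1)−1) = 5.8284
V_final = 22.7 + 5.8284 = 28.5284
°P = 259 − 259/1.074 = 17.8454
cells = 0.99·28.5284·17.8454

504.0104 billion cells


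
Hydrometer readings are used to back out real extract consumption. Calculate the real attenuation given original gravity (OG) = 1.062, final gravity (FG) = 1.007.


AA = (OG−FG)/(OG−1)·100;  RA = AA·0.8192
AA = (1.062 − 1.007)/(1.062 − 1)·100 = 88.7097
RA = 88.7097·0.8192

72.6710 %


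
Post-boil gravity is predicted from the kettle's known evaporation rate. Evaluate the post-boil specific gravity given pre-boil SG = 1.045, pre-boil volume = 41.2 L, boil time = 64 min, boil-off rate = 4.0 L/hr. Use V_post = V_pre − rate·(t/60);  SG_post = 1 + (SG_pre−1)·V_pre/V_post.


V_post = 41.2 − 4.0·(64/60) = 36.9333
SG_post = 1 + (1.045 − 1)·41.2/36.9333

1.0502


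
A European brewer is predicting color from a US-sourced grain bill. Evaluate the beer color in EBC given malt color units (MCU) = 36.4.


SRM = 1.4922·MCU^0.6859;  EBC = SRM·1.97
SRM = 1.4922·36.4^0.6859 = 17.5625
EBC = 17.5625·1.97

34.5981 EBC


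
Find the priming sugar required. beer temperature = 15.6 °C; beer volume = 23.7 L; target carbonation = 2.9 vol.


residual = 14.695·(0.01821 + 0.09011·e^(−0.04·T));  sugar = (target − residual)·4.0·V
residual = 14.695·(0.01821 + 0.09011·e^(−0.04·15.6)) = 0.9771
sugar = (2.9 − 0.9771)·4.0·23.7

182.2928 g


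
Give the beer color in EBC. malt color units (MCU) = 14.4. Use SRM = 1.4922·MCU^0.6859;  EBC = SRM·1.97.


SRM = 1.4922·14.4^0.6859 = 9.2971
EBC = 9.2971·1.97

18.3153 EBC


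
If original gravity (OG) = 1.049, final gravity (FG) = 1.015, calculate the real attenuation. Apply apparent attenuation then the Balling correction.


AA = (OG−FG)/(OG−1)·100;  RA = AA·0.8192
AA = (1.049 − 1.015)/(1.049 − 1)·100 = 69.3878
RA = 69.3878·0.8192

56.8424 %


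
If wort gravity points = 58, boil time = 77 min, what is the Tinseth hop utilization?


U = 1.65·0.000125^(GP/1000) · (1 − e^(−0.04·t))/4.15
bigness = 1.65·0.000125^(58/1000) = 0.9797
boil_factor = (1 − e^(−0.04·77))/4.15 = 0.2299
U = 0.9797 · 0.2299

0.2252


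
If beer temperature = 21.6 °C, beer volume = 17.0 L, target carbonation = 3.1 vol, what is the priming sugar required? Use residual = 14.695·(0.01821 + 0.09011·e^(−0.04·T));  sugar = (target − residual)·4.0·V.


residual = 14.695·(0.01821 + 0.09011·e^(−0.04·21.6)) = 0.8257
sugar = (3.1 − 0.8257)·4.0·17.0

154.6527 g


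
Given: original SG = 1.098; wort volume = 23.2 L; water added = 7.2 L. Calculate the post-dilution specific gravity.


SG_new = 1 + (SG_old − 1)·V_old/(V_old + V_water)
pts = (1.098 − 1)·1000·23.2/(23.2 + 7.2) = 74.7895
SG_new = 1 + 74.7895/1000

1.0748


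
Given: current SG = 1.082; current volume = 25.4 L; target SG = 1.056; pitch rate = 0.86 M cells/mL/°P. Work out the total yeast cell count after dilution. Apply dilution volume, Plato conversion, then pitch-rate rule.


V_w = V·((SG_c−1)/(SG_t−1)−1);  °P = 259 − 259/SG_t;  cells = rate·(V+V_w)·°P
V_w = 25.4·((1.082−1)/(1.056−1)−1) = 11.7929
V_final = 25.4 + 11.7929 = 37.1929
°P = 259 − 259/1.056 = 13.7348
cells = 0.86·37.1929·13.7348

439.3209 billion cells


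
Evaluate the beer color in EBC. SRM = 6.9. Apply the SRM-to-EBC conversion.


EBC = SRM · 1.97
EBC = 6.9 · 1.97

13.5930 EBC


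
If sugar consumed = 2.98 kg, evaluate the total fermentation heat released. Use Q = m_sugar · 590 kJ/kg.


Q = 2.98 · 590

1758.2000 kJ


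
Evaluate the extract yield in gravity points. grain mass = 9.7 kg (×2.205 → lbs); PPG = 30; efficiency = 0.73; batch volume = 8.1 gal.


points = lbs × PPG × eff / vol
lbs = 9.7 × 2.205 = 21.3885
points = 21.3885 × 30 × 0.73 / 8.1

57.8282 points


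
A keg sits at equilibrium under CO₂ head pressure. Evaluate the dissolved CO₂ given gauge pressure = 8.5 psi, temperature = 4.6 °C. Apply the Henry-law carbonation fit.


vols = (P + 14.695)·(0.01821 + 0.09011·e^(−0.04·T))
vols = (8.5 + 14.695)·(0.01821 + 0.09011·e^(−0.04·4.6))

2.1612 volumes


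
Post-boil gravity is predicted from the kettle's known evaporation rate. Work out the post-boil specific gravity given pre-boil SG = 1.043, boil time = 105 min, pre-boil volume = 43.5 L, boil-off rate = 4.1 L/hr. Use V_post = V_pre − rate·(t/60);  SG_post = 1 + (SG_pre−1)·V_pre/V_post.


V_post = 43.5 − 4.1·(105/60) = 36.3250
SG_post = 1 + (1.043 − 1)·43.5/36.3250

1.0515


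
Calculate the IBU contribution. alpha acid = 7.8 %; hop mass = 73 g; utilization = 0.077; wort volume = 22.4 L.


IBU = (α/100)·mass·U·1000 / V
IBU = (7.8/100)·73·0.077·1000 / 22.4

19.5731 IBU


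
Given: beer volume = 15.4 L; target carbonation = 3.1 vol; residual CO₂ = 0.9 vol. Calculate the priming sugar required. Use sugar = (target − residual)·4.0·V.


sugar = (3.1 − 0.9)·4.0·15.4

135.5200 g


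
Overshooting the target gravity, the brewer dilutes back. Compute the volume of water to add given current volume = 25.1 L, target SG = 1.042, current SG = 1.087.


V_water = V·((SG_curr − 1)/(SG_target − 1) − 1)
V_water = 25.1·((1.087 − 1)/(1.042 − 1) − 1)

26.8929 L


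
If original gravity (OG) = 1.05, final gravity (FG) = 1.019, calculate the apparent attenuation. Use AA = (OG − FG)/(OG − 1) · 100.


AA = (1.05 − 1.019)/(1.05 − 1) · 100

62.0000 %


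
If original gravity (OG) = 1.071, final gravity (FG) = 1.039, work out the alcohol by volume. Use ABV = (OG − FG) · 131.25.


ABV = (1.071 − 1.039) · 131.25

4.2000 % ABV


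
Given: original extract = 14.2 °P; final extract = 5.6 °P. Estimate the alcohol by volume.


SG = 259/(259 − P);  ABV = (OG − FG)·131.25
OG = 259/(259 − 14.2) = 1.0580
FG = 259/(259 − 5.6) = 1.0221
ABV = (1.0580 − 1.0221)·131.25

4.7128 % ABV


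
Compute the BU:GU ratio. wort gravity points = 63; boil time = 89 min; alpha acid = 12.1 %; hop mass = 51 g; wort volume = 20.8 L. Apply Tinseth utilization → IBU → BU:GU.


U = 1.65·0.000125^(GP/1000)·(1−e^(−0.04t))/4.15;  IBU = (α/100)·m·U·1000/V;  BU:GU = IBU/GP
U = 1.65·0.000125^(63/1000)·(1−e^(−0.04·89))/4.15 = 0.2193
IBU = (12.1/100)·51·0.2193·1000/20.8 = 65.0584
BU:GU = 65.0584/63

1.0327


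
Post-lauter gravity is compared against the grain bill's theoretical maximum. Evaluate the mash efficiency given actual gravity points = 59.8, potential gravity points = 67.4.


efficiency = actual / potential × 100
efficiency = 59.8 / 67.4 × 100

88.7240 %


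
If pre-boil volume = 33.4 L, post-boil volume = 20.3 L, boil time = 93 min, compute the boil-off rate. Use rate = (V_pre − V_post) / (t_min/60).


rate = (33.4 − 20.3) / (93/60)

8.4516 L/hr


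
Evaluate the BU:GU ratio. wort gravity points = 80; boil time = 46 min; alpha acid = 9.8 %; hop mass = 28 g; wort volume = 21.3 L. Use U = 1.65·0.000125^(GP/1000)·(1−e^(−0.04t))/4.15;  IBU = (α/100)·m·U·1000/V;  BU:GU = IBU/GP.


U = 1.65·0.000125^(80/1000)·(1−e^(−0.04·46))/4.15 = 0.1630
IBU = (9.8/100)·28·0.1630·1000/21.3 = 20.9934
BU:GU = 20.9934/80

0.2624


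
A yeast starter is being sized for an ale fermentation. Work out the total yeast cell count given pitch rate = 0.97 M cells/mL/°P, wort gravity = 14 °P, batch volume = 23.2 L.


cells (billions) = rate · V_L · °P
cells = 0.97 · 23.2 · 14

315.0560 billion cells


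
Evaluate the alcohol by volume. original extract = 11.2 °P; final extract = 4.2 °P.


SG = 259/(259 − P);  ABV = (OG − FG)·131.25
OG = 259/(259 − 11.2) = 1.0452
FG = 259/(259 − 4.2) = 1.0165
ABV = (1.0452 − 1.0165)·131.25

3.7687 % ABV


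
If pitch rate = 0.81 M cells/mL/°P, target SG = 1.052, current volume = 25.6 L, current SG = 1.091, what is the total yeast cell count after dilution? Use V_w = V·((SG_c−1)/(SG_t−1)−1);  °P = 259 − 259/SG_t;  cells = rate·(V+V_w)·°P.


V_w = 25.6·((1.091−1)/(1.052−1)−1) = 19.2000
V_final = 25.6 + 19.2000 = 44.8000
°P = 259 − 259/1.052 = 12.8023
cells = 0.81·44.8000·12.8023

464.5692 billion cells


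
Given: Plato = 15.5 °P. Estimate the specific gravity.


SG = 259/(259 − P)
SG = 259/(259 − 15.5)

1.0637


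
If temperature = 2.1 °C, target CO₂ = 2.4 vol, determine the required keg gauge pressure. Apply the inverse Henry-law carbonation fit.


psi = vols/(0.01821 + 0.09011·e^(−0.04·T)) − 14.695
psi = 2.4/(0.01821 + 0.09011·e^(−0.04·2.1)) − 14.695

9.0533 psi


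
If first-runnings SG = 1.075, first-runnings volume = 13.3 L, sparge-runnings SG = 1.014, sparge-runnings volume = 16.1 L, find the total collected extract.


total = Σ (SG_i − 1)·1000·V_i
first = (1.075 − 1)·1000·13.3 = 997.5000
sparge = (1.014 − 1)·1000·16.1 = 225.4000
total = 997.5000 + 225.4000

1222.9000 gravity·L


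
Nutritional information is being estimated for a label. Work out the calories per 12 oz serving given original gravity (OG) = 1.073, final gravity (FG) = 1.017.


ABW = (OG−FG)·131.25·0.79/FG;  °P = 259 − 259/SG (for OG→OE and FG→AE);  RE = 0.1808·OE + 0.8192·AE;  Cal = (6.9·ABW + 4·(RE−0.1))·FG·3.55
ABW = (1.073 − 1.017)·131.25·0.79/1.017 = 5.7094
OE = 259 − 259/1.073 = 17.6207 °P
AE = 259 − 259/1.017 = 4.3294 °P
RE = 0.1808·17.6207 + 0.8192·4.3294 = 6.7325 °P
Cal = (6.9·5.7094 + 4·(6.7325−0.1))·1.017·3.55

238.0123 kcal


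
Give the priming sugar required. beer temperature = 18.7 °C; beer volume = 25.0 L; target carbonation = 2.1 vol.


residual = 14.695·(0.01821 + 0.09011·e^(−0.04·T));  sugar = (target − residual)·4.0·V
residual = 14.695·(0.01821 + 0.09011·e^(−0.04·18.7)) = 0.8943
sugar = (2.1 − 0.8943)·4.0·25.0

120.5660 g


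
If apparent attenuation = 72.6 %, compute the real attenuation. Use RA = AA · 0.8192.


RA = 72.6 · 0.8192

59.4739 %


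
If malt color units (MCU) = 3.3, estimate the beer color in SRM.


SRM = 1.4922 · MCU^0.6859
SRM = 1.4922 · 3.3^0.6859

3.3844 SRM


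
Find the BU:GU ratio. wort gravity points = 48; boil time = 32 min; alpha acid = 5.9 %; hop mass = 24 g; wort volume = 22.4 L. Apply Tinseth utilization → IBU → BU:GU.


U = 1.65·0.000125^(GP/1000)·(1−e^(−0.04t))/4.15;  IBU = (α/100)·m·U·1000/V;  BU:GU = IBU/GP
U = 1.65·0.000125^(48/1000)·(1−e^(−0.04·32))/4.15 = 0.1865
IBU = (5.9/100)·24·0.1865·1000/22.4 = 11.7874
BU:GU = 11.7874/48

0.2456


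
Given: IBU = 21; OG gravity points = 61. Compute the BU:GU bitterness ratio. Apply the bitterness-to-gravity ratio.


BU:GU = IBU / OG_points
BU:GU = 21 / 61

0.3443


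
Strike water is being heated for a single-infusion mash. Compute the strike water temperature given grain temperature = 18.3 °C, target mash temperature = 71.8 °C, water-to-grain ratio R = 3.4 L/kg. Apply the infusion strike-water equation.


T_strike = (0.41/R)·(T_mash − T_grain) + T_mash
T_strike = (0.41/3.4)·(71.8 − 18.3) + 71.8

78.2515 °C


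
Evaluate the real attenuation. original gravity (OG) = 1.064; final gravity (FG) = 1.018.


AA = (OG−FG)/(OG−1)·100;  RA = AA·0.8192
AA = (1.064 − 1.018)/(1.064 − 1)·100 = 71.8750
RA = 71.8750·0.8192

58.8800 %


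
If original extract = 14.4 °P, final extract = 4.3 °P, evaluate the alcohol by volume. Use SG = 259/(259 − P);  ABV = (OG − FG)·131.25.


OG = 259/(259 − 14.4) = 1.0589
FG = 259/(259 − 4.3) = 1.0169
ABV = (1.0589 − 1.0169)·131.25

5.5111 % ABV


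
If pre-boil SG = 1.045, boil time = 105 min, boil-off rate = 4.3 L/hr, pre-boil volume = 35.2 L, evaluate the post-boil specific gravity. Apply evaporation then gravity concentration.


V_post = V_pre − rate·(t/60);  SG_post = 1 + (SG_pre−1)·V_pre/V_post
V_post = 35.2 − 4.3·(105/60) = 27.6750
SG_post = 1 + (1.045 − 1)·35.2/27.6750

1.0572


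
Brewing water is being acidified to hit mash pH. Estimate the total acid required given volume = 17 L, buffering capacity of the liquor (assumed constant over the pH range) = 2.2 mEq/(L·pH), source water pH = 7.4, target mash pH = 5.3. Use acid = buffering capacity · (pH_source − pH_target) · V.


acid = 2.2 · (7.4 − 5.3) · 17

78.5400 mEq


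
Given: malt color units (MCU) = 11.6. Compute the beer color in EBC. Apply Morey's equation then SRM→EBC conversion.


SRM = 1.4922·MCU^0.6859;  EBC = SRM·1.97
SRM = 1.4922·11.6^0.6859 = 8.0157
EBC = 8.0157·1.97

15.7908 EBC


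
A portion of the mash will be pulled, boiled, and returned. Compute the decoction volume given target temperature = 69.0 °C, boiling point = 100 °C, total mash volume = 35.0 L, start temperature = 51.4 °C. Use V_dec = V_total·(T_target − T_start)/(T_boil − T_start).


V_dec = 35.0·(69.0 − 51.4)/(100 − 51.4)

12.6749 L


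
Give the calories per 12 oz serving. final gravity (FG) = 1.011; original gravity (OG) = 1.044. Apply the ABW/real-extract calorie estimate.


ABW = (OG−FG)·131.25·0.79/FG;  °P = 259 − 259/SG (for OG→OE and FG→AE);  RE = 0.1808·OE + 0.8192·AE;  Cal = (6.9·ABW + 4·(RE−0.1))·FG·3.55
ABW = (1.044 − 1.011)·131.25·0.79/1.011 = 3.3845
OE = 259 − 259/1.044 = 10.9157 °P
AE = 259 − 259/1.011 = 2.8180 °P
RE = 0.1808·10.9157 + 0.8192·2.8180 = 4.2821 °P
Cal = (6.9·3.3845 + 4·(4.2821−0.1))·1.011·3.55

143.8528 kcal


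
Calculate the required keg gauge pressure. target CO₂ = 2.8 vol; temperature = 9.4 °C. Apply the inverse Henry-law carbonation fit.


psi = vols/(0.01821 + 0.09011·e^(−0.04·T)) − 14.695
psi = 2.8/(0.01821 + 0.09011·e^(−0.04·9.4)) − 14.695

20.2702 psi


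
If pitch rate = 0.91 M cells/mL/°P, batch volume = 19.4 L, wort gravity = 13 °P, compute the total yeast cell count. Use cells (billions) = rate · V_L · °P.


cells = 0.91 · 19.4 · 13

229.5020 billion cells


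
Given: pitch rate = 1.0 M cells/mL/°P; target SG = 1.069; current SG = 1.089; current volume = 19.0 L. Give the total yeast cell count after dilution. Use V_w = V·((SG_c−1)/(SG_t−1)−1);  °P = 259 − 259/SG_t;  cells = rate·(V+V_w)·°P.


V_w = 19.0·((1.089−1)/(1.069−1)−1) = 5.5072
V_final = 19.0 + 5.5072 = 24.5072
°P = 259 − 259/1.069 = 16.7175
cells = 1.0·24.5072·16.7175

409.6997 billion cells


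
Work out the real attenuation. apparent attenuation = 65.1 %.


RA = AA · 0.8192
RA = 65.1 · 0.8192

53.3299 %


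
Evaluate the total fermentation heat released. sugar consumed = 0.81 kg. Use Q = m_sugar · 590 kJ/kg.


Q = 0.81 · 590

477.9000 kJ


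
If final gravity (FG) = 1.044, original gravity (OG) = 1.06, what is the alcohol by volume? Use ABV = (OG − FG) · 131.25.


ABV = (1.06 − 1.044) · 131.25

2.1000 % ABV


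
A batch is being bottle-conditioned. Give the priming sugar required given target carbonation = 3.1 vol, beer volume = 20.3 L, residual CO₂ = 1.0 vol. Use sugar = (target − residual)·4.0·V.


sugar = (3.1 − 1.0)·4.0·20.3

170.5200 g


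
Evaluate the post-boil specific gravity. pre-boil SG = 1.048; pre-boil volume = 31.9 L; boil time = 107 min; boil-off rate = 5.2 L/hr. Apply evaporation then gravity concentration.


V_post = V_pre − rate·(t/60);  SG_post = 1 + (SG_pre−1)·V_pre/V_post
V_post = 31.9 − 5.2·(107/60) = 22.6267
SG_post = 1 + (1.048 − 1)·31.9/22.6267

1.0677


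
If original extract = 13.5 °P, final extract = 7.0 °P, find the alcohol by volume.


SG = 259/(259 − P);  ABV = (OG − FG)·131.25
OG = 259/(259 − 13.5) = 1.0550
FG = 259/(259 − 7.0) = 1.0278
ABV = (1.0550 − 1.0278)·131.25

3.5716 % ABV


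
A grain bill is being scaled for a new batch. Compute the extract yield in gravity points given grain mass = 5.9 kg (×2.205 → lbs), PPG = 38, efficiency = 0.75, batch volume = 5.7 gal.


points = lbs × PPG × eff / vol
lbs = 5.9 × 2.205 = 13.0095
points = 13.0095 × 38 × 0.75 / 5.7

65.0475 points


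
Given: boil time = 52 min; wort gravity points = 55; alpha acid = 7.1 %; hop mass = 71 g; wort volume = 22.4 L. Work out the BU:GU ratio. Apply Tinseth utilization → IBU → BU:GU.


U = 1.65·0.000125^(GP/1000)·(1−e^(−0.04t))/4.15;  IBU = (α/100)·m·U·1000/V;  BU:GU = IBU/GP
U = 1.65·0.000125^(55/1000)·(1−e^(−0.04·52))/4.15 = 0.2122
IBU = (7.1/100)·71·0.2122·1000/22.4 = 47.7614
BU:GU = 47.7614/55

0.8684


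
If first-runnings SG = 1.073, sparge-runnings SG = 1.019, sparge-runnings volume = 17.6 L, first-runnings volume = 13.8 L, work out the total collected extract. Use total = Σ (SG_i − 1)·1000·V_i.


first = (1.073 − 1)·1000·13.8 = 1007.4000
sparge = (1.019 − 1)·1000·17.6 = 334.4000
total = 1007.4000 + 334.4000

1341.8000 gravity·L


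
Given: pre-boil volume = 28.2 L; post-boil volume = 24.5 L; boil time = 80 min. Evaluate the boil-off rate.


rate = (V_pre − V_post) / (t_min/60)
rate = (28.2 − 24.5) / (80/60)

2.7750 L/hr


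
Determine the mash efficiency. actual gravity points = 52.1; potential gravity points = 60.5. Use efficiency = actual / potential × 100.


efficiency = 52.1 / 60.5 × 100

86.1157 %


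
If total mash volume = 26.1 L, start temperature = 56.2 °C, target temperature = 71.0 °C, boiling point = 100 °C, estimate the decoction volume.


V_dec = V_total·(T_target − T_start)/(T_boil − T_start)
V_dec = 26.1·(71.0 − 56.2)/(100 − 56.2)

8.8192 L


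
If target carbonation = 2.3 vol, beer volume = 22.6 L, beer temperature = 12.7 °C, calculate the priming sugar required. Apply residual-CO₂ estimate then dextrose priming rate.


residual = 14.695·(0.01821 + 0.09011·e^(−0.04·T));  sugar = (target − residual)·4.0·V
residual = 14.695·(0.01821 + 0.09011·e^(−0.04·12.7)) = 1.0643
sugar = (2.3 − 1.0643)·4.0·22.6

111.7033 g


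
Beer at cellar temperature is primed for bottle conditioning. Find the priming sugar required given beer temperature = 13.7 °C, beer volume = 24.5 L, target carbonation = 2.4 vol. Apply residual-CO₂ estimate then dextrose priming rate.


residual = 14.695·(0.01821 + 0.09011·e^(−0.04·T));  sugar = (target − residual)·4.0·V
residual = 14.695·(0.01821 + 0.09011·e^(−0.04·13.7)) = 1.0331
sugar = (2.4 − 1.0331)·4.0·24.5

133.9559 g


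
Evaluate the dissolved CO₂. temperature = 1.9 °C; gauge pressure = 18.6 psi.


vols = (P + 14.695)·(0.01821 + 0.09011·e^(−0.04·T))
vols = (18.6 + 14.695)·(0.01821 + 0.09011·e^(−0.04·1.9))

3.3869 volumes


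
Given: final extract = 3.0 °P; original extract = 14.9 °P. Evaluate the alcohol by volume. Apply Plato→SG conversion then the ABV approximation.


SG = 259/(259 − P);  ABV = (OG − FG)·131.25
OG = 259/(259 − 14.9) = 1.0610
FG = 259/(259 − 3.0) = 1.0117
ABV = (1.0610 − 1.0117)·131.25

6.4735 % ABV


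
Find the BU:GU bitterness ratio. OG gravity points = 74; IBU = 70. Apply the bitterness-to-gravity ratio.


BU:GU = IBU / OG_points
BU:GU = 70 / 74

0.9459


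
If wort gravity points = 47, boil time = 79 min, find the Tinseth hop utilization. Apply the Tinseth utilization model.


U = 1.65·0.000125^(GP/1000) · (1 − e^(−0.04·t))/4.15
bigness = 1.65·0.000125^(47/1000) = 1.0815
boil_factor = (1 − e^(−0.04·79))/4.15 = 0.2307
U = 1.0815 · 0.2307

0.2496


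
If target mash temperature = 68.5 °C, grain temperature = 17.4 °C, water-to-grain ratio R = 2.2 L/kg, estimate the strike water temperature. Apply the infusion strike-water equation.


T_strike = (0.41/R)·(T_mash − T_grain) + T_mash
T_strike = (0.41/2.2)·(68.5 − 17.4) + 68.5

78.0232 °C


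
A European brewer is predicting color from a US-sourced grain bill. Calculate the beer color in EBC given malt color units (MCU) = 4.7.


SRM = 1.4922·MCU^0.6859;  EBC = SRM·1.97
SRM = 1.4922·4.7^0.6859 = 4.3134
EBC = 4.3134·1.97

8.4974 EBC


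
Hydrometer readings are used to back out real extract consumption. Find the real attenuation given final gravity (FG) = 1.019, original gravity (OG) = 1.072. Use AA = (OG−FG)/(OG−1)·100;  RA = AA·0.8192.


AA = (1.072 − 1.019)/(1.072 − 1)·100 = 73.6111
RA = 73.6111·0.8192

60.3022 %


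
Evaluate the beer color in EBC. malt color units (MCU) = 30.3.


SRM = 1.4922·MCU^0.6859;  EBC = SRM·1.97
SRM = 1.4922·30.3^0.6859 = 15.4863
EBC = 15.4863·1.97

30.5081 EBC


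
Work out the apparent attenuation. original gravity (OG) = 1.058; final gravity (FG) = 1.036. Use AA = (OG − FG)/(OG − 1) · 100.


AA = (1.058 − 1.036)/(1.058 − 1) · 100

37.9310 %


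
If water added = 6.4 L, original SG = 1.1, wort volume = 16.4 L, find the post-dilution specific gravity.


SG_new = 1 + (SG_old − 1)·V_old/(V_old + V_water)
pts = (1.1 − 1)·1000·16.4/(16.4 + 6.4) = 71.9298
SG_new = 1 + 71.9298/1000

1.0719


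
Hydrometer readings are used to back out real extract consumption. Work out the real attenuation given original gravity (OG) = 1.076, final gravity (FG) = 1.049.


AA = (OG−FG)/(OG−1)·100;  RA = AA·0.8192
AA = (1.076 − 1.049)/(1.076 − 1)·100 = 35.5263
RA = 35.5263·0.8192

29.1032 %


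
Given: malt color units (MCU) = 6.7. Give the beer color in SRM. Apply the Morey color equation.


SRM = 1.4922 · MCU^0.6859
SRM = 1.4922 · 6.7^0.6859

5.5009 SRM


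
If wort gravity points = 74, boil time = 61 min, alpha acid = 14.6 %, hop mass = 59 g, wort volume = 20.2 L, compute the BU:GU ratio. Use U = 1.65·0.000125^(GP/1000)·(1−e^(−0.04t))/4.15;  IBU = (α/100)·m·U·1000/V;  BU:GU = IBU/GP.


U = 1.65·0.000125^(74/1000)·(1−e^(−0.04·61))/4.15 = 0.1866
IBU = (14.6/100)·59·0.1866·1000/20.2 = 79.5893
BU:GU = 79.5893/74

1.0755


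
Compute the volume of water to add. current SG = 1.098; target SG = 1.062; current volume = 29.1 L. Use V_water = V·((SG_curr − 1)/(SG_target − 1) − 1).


V_water = 29.1·((1.098 − 1)/(1.062 − 1) − 1)

16.8968 L


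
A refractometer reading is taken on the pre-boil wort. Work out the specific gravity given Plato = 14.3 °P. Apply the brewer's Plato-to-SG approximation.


SG = 259/(259 − P)
SG = 259/(259 − 14.3)

1.0584


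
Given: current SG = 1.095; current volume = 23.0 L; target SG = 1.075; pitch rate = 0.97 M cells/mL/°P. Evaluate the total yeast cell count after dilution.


V_w = V·((SG_c−1)/(SG_t−1)−1);  °P = 259 − 259/SG_t;  cells = rate·(V+V_w)·°P
V_w = 23.0·((1.095−1)/(1.075−1)−1) = 6.1333
V_final = 23.0 + 6.1333 = 29.1333
°P = 259 − 259/1.075 = 18.0698
cells = 0.97·29.1333·18.0698

510.6396 billion cells


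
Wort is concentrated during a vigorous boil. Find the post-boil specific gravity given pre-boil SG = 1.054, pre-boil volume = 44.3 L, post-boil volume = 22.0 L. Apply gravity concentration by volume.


SG_post = 1 + (SG_pre − 1)·V_pre/V_post
pts_pre = (1.054 − 1)·1000 = 54.0000
pts_post = 54.0000·44.3/22.0 = 108.7364
SG_post = 1 + 108.7364/1000

1.1087


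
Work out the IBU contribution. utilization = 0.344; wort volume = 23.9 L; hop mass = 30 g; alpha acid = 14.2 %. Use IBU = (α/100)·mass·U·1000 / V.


IBU = (14.2/100)·30·0.344·1000 / 23.9

61.3155 IBU


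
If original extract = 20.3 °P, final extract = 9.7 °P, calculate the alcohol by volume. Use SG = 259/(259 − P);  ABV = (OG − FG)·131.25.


OG = 259/(259 − 20.3) = 1.0850
FG = 259/(259 − 9.7) = 1.0389
ABV = (1.0850 − 1.0389)·131.25

6.0552 % ABV


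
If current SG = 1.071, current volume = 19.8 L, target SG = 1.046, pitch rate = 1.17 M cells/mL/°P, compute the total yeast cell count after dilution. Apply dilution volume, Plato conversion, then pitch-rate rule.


V_w = V·((SG_c−1)/(SG_t−1)−1);  °P = 259 − 259/SG_t;  cells = rate·(V+V_w)·°P
V_w = 19.8·((1.071−1)/(1.046−1)−1) = 10.7609
V_final = 19.8 + 10.7609 = 30.5609
°P = 259 − 259/1.046 = 11.3901
cells = 1.17·30.5609·11.3901

407.2654 billion cells


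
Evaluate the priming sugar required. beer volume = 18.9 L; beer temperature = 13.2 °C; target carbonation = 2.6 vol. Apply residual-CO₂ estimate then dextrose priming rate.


residual = 14.695·(0.01821 + 0.09011·e^(−0.04·T));  sugar = (target − residual)·4.0·V
residual = 14.695·(0.01821 + 0.09011·e^(−0.04·13.2)) = 1.0486
sugar = (2.6 − 1.0486)·4.0·18.9

117.2883 g


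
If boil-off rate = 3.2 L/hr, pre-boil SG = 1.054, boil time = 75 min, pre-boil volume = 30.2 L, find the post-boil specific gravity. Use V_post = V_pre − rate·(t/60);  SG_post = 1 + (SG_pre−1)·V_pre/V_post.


V_post = 30.2 − 3.2·(75/60) = 26.2000
SG_post = 1 + (1.054 − 1)·30.2/26.2000

1.0622


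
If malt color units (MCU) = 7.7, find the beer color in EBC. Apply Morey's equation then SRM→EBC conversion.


SRM = 1.4922·MCU^0.6859;  EBC = SRM·1.97
SRM = 1.4922·7.7^0.6859 = 6.0516
EBC = 6.0516·1.97

11.9217 EBC


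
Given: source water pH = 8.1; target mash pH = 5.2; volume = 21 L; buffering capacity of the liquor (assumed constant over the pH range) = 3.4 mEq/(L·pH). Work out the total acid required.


acid = buffering capacity · (pH_source − pH_target) · V
acid = 3.4 · (8.1 − 5.2) · 21

207.0600 mEq


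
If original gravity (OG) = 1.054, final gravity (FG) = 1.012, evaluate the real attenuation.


AA = (OG−FG)/(OG−1)·100;  RA = AA·0.8192
AA = (1.054 − 1.012)/(1.054 − 1)·100 = 77.7778
RA = 77.7778·0.8192

63.7156 %


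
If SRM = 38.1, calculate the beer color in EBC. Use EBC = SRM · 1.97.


EBC = 38.1 · 1.97

75.0570 EBC


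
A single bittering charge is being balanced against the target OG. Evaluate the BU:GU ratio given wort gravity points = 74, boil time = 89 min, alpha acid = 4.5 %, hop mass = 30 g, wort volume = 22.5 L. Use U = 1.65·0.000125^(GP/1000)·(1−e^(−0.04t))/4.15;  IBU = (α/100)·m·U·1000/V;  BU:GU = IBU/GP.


U = 1.65·0.000125^(74/1000)·(1−e^(−0.04·89))/4.15 = 0.1986
IBU = (4.5/100)·30·0.1986·1000/22.5 = 11.9187
BU:GU = 11.9187/74

0.1611


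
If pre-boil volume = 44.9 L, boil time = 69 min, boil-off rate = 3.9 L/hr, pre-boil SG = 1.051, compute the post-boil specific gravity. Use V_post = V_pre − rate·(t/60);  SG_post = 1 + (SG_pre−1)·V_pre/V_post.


V_post = 44.9 − 3.9·(69/60) = 40.4150
SG_post = 1 + (1.051 − 1)·44.9/40.4150

1.0567


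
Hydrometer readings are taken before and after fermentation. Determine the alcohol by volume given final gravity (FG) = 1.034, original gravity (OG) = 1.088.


ABV = (OG − FG) · 131.25
ABV = (1.088 − 1.034) · 131.25

7.0875 % ABV


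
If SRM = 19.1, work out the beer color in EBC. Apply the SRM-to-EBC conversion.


EBC = SRM · 1.97
EBC = 19.1 · 1.97

37.6270 EBC


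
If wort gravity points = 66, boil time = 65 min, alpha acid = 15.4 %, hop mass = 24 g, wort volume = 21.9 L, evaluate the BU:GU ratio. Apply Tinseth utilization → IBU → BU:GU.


U = 1.65·0.000125^(GP/1000)·(1−e^(−0.04t))/4.15;  IBU = (α/100)·m·U·1000/V;  BU:GU = IBU/GP
U = 1.65·0.000125^(66/1000)·(1−e^(−0.04·65))/4.15 = 0.2034
IBU = (15.4/100)·24·0.2034·1000/21.9 = 34.3244
BU:GU = 34.3244/66

0.5201


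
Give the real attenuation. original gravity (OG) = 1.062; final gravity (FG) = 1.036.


AA = (OG−FG)/(OG−1)·100;  RA = AA·0.8192
AA = (1.062 − 1.036)/(1.062 − 1)·100 = 41.9355
RA = 41.9355·0.8192

34.3535 %


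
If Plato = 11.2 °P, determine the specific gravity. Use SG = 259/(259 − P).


SG = 259/(259 − 11.2)

1.0452


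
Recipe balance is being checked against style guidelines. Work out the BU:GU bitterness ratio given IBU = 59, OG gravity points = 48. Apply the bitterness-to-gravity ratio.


BU:GU = IBU / OG_points
BU:GU = 59 / 48

1.2292


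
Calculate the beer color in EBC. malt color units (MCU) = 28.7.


SRM = 1.4922·MCU^0.6859;  EBC = SRM·1.97
SRM = 1.4922·28.7^0.6859 = 14.9207
EBC = 14.9207·1.97

29.3937 EBC


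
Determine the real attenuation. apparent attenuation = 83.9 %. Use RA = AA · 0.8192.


RA = 83.9 · 0.8192

68.7309 %


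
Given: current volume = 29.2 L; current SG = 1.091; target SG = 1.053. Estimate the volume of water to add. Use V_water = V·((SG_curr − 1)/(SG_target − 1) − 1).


V_water = 29.2·((1.091 − 1)/(1.053 − 1) − 1)

20.9358 L


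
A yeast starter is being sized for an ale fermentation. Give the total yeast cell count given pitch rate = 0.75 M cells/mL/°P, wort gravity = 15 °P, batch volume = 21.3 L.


cells (billions) = rate · V_L · °P
cells = 0.75 · 21.3 · 15

239.6250 billion cells


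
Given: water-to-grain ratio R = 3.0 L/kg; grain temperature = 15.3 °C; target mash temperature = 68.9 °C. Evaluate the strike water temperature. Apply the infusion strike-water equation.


T_strike = (0.41/R)·(T_mash − T_grain) + T_mash
T_strike = (0.41/3.0)·(68.9 − 15.3) + 68.9

76.2253 °C


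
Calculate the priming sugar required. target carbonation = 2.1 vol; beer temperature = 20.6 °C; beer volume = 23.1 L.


residual = 14.695·(0.01821 + 0.09011·e^(−0.04·T));  sugar = (target − residual)·4.0·V
residual = 14.695·(0.01821 + 0.09011·e^(−0.04·20.6)) = 0.8485
sugar = (2.1 − 0.8485)·4.0·23.1

115.6411 g


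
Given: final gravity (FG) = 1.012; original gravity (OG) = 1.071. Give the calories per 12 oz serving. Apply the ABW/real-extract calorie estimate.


ABW = (OG−FG)·131.25·0.79/FG;  °P = 259 − 259/SG (for OG→OE and FG→AE);  RE = 0.1808·OE + 0.8192·AE;  Cal = (6.9·ABW + 4·(RE−0.1))·FG·3.55
ABW = (1.071 − 1.012)·131.25·0.79/1.012 = 6.0450
OE = 259 − 259/1.071 = 17.1699 °P
AE = 259 − 259/1.012 = 3.0711 °P
RE = 0.1808·17.1699 + 0.8192·3.0711 = 5.6202 °P
Cal = (6.9·6.0450 + 4·(5.6202−0.1))·1.012·3.55

229.1773 kcal


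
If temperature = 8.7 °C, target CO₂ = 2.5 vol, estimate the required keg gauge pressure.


psi = vols/(0.01821 + 0.09011·e^(−0.04·T)) − 14.695
psi = 2.5/(0.01821 + 0.09011·e^(−0.04·8.7)) − 14.695

15.8537 psi


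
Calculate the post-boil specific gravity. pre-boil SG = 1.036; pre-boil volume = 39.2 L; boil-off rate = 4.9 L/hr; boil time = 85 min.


V_post = V_pre − rate·(t/60);  SG_post = 1 + (SG_pre−1)·V_pre/V_post
V_post = 39.2 − 4.9·(85/60) = 32.2583
SG_post = 1 + (1.036 − 1)·39.2/32.2583

1.0437


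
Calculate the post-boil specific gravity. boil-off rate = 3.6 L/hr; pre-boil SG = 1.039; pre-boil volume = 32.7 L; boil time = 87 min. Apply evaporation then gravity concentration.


V_post = V_pre − rate·(t/60);  SG_post = 1 + (SG_pre−1)·V_pre/V_post
V_post = 32.7 − 3.6·(87/60) = 27.4800
SG_post = 1 + (1.039 − 1)·32.7/27.4800

1.0464


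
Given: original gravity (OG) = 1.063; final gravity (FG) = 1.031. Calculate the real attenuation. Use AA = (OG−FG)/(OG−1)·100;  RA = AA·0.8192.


AA = (1.063 − 1.031)/(1.063 − 1)·100 = 50.7937
RA = 50.7937·0.8192

41.6102 %


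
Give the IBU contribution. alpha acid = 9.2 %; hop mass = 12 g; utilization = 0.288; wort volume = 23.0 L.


IBU = (α/100)·mass·U·1000 / V
IBU = (9.2/100)·12·0.288·1000 / 23.0

13.8240 IBU


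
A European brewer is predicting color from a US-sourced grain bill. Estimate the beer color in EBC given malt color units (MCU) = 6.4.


SRM = 1.4922·MCU^0.6859;  EBC = SRM·1.97
SRM = 1.4922·6.4^0.6859 = 5.3307
EBC = 5.3307·1.97

10.5015 EBC


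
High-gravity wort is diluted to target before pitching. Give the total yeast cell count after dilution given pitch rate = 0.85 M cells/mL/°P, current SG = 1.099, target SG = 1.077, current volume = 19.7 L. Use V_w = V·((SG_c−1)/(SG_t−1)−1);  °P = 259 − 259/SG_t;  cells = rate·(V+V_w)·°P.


V_w = 19.7·((1.099−1)/(1.077−1)−1) = 5.6286
V_final = 19.7 + 5.6286 = 25.3286
°P = 259 − 259/1.077 = 18.5172
cells = 0.85·25.3286·18.5172

398.6616 billion cells


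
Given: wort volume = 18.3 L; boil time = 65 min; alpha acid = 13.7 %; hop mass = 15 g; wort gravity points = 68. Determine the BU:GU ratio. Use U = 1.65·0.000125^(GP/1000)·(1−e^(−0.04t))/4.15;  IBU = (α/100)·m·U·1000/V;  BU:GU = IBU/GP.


U = 1.65·0.000125^(68/1000)·(1−e^(−0.04·65))/4.15 = 0.1998
IBU = (13.7/100)·15·0.1998·1000/18.3 = 22.4321
BU:GU = 22.4321/68

0.3299


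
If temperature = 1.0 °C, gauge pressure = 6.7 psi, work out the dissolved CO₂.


vols = (P + 14.695)·(0.01821 + 0.09011·e^(−0.04·T))
vols = (6.7 + 14.695)·(0.01821 + 0.09011·e^(−0.04·1.0))

2.2419 volumes


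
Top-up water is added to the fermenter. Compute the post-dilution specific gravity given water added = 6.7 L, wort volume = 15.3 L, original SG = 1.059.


SG_new = 1 + (SG_old − 1)·V_old/(V_old + V_water)
pts = (1.059 − 1)·1000·15.3/(15.3 + 6.7) = 41.0318
SG_new = 1 + 41.0318/1000

1.0410


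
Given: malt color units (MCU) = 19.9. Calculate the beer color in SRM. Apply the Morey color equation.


SRM = 1.4922 · MCU^0.6859
SRM = 1.4922 · 19.9^0.6859

11.6067 SRM


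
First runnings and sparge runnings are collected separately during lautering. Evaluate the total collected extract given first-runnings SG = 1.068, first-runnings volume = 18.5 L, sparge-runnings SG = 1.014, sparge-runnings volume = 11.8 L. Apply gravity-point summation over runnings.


total = Σ (SG_i − 1)·1000·V_i
first = (1.068 − 1)·1000·18.5 = 1258.0000
sparge = (1.014 − 1)·1000·11.8 = 165.2000
total = 1258.0000 + 165.2000

1423.2000 gravity·L


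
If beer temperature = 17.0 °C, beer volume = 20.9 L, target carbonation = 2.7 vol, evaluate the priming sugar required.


residual = 14.695·(0.01821 + 0.09011·e^(−0.04·T));  sugar = (target − residual)·4.0·V
residual = 14.695·(0.01821 + 0.09011·e^(−0.04·17.0)) = 0.9384
sugar = (2.7 − 0.9384)·4.0·20.9

147.2663 g


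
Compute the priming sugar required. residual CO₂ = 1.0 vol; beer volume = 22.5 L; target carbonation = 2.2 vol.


sugar = (target − residual)·4.0·V
sugar = (2.2 − 1.0)·4.0·22.5

108.0000 g


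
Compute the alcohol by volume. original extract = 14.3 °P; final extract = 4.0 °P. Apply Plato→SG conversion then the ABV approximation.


SG = 259/(259 − P);  ABV = (OG − FG)·131.25
OG = 259/(259 − 14.3) = 1.0584
FG = 259/(259 − 4.0) = 1.0157
ABV = (1.0584 − 1.0157)·131.25

5.6113 % ABV


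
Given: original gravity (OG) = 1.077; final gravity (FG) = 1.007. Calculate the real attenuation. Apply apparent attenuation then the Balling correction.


AA = (OG−FG)/(OG−1)·100;  RA = AA·0.8192
AA = (1.077 − 1.007)/(1.077 − 1)·100 = 90.9091
RA = 90.9091·0.8192

74.4727 %


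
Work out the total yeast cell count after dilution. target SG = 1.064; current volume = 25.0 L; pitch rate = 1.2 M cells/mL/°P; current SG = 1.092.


V_w = V·((SG_c−1)/(SG_t−1)−1);  °P = 259 − 259/SG_t;  cells = rate·(V+V_w)·°P
V_w = 25.0·((1.092−1)/(1.064−1)−1) = 10.9375
V_final = 25.0 + 10.9375 = 35.9375
°P = 259 − 259/1.064 = 15.5789
cells = 1.2·35.9375·15.5789

671.8421 billion cells


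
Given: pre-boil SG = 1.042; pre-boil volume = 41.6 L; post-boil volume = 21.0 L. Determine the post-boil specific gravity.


SG_post = 1 + (SG_pre − 1)·V_pre/V_post
pts_pre = (1.042 − 1)·1000 = 42.0000
pts_post = 42.0000·41.6/21.0 = 83.2000
SG_post = 1 + 83.2000/1000

1.0832


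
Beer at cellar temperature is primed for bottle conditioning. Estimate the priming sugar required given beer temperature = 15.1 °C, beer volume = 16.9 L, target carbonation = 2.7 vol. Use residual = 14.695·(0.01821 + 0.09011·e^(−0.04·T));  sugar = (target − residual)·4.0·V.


residual = 14.695·(0.01821 + 0.09011·e^(−0.04·15.1)) = 0.9914
sugar = (2.7 − 0.9914)·4.0·16.9

115.5005 g


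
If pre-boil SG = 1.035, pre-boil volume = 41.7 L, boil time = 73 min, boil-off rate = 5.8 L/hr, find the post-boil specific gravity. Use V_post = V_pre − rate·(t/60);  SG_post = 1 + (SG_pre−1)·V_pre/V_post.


V_post = 41.7 − 5.8·(73/60) = 34.6433
SG_post = 1 + (1.035 − 1)·41.7/34.6433

1.0421


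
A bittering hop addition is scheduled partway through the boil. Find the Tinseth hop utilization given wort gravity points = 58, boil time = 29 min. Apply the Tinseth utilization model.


U = 1.65·0.000125^(GP/1000) · (1 − e^(−0.04·t))/4.15
bigness = 1.65·0.000125^(58/1000) = 0.9797
boil_factor = (1 − e^(−0.04·29))/4.15 = 0.1654
U = 0.9797 · 0.1654

0.1621


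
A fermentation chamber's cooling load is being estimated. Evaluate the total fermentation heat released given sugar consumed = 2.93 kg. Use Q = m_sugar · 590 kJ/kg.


Q = 2.93 · 590

1728.7000 kJ


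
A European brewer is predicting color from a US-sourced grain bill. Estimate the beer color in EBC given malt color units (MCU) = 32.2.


SRM = 1.4922·MCU^0.6859;  EBC = SRM·1.97
SRM = 1.4922·32.2^0.6859 = 16.1460
EBC = 16.1460·1.97

31.8077 EBC


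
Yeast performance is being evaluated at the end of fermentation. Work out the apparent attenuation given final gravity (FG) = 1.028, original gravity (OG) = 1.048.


AA = (OG − FG)/(OG − 1) · 100
AA = (1.048 − 1.028)/(1.048 − 1) · 100

41.6667 %


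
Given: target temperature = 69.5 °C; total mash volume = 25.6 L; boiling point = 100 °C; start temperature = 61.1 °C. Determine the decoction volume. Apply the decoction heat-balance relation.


V_dec = V_total·(T_target − T_start)/(T_boil − T_start)
V_dec = 25.6·(69.5 − 61.1)/(100 − 61.1)

5.5280 L


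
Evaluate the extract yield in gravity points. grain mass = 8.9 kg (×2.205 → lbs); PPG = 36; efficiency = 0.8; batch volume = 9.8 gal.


points = lbs × PPG × eff / vol
lbs = 8.9 × 2.205 = 19.6245
points = 19.6245 × 36 × 0.8 / 9.8

57.6720 points


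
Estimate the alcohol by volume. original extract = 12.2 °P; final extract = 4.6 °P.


SG = 259/(259 − P);  ABV = (OG − FG)·131.25
OG = 259/(259 − 12.2) = 1.0494
FG = 259/(259 − 4.6) = 1.0181
ABV = (1.0494 − 1.0181)·131.25

4.1148 % ABV


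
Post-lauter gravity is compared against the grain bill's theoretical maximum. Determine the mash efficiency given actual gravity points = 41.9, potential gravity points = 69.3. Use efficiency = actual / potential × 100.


efficiency = 41.9 / 69.3 × 100

60.4618 %


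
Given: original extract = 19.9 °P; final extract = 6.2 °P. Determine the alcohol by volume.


SG = 259/(259 − P);  ABV = (OG − FG)·131.25
OG = 259/(259 − 19.9) = 1.0832
FG = 259/(259 − 6.2) = 1.0245
ABV = (1.0832 − 1.0245)·131.25

7.7048 % ABV


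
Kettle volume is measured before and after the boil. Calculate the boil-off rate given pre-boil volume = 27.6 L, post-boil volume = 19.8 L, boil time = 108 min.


rate = (V_pre − V_post) / (t_min/60)
rate = (27.6 − 19.8) / (108/60)

4.3333 L/hr


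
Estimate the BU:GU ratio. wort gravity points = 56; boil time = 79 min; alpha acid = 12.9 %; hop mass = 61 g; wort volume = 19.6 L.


U = 1.65·0.000125^(GP/1000)·(1−e^(−0.04t))/4.15;  IBU = (α/100)·m·U·1000/V;  BU:GU = IBU/GP
U = 1.65·0.000125^(56/1000)·(1−e^(−0.04·79))/4.15 = 0.2302
IBU = (12.9/100)·61·0.2302·1000/19.6 = 92.4057
BU:GU = 92.4057/56

1.6501
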